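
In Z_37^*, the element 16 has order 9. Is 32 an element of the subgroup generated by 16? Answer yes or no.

no

32 ∈ ⟨16⟩ iff 32^9 ≡ 1 (mod 37), since |⟨16⟩| = 9.
32^9 mod 37 = 31.
Since 31 ≠ 1, 32 does not lie in the subgroup.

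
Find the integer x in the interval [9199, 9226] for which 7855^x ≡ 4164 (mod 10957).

Compute 7855^9199 mod 10957 = 4788, then multiply by 7855 repeatedly:
  7855^9199=4788  7855^9200=5316  7855^9201=53  7855^9202=10906  7855^9203=4804
  7855^9204=10469  7855^9205=1710  7855^9206=9725  7855^9207=8628  7855^9208=3895
  7855^9209=3281  7855^9210=1391  7855^9211=2176  7855^9212=10517  7855^9213=6212
  7855^9214=3739  7855^9215=5085  7855^9216=4410  7855^9217=5473  7855^9218=6104
  7855^9219=10045  7855^9220=2118  7855^9221=4164
Found 4164 at exponent 9221.

9221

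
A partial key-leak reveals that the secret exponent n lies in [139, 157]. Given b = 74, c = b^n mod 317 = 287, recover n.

Compute 74^139 mod 317 = 129, then multiply by 74 repeatedly:
  74^139=129  74^140=36  74^141=128  74^142=279  74^143=41
  74^144=181  74^145=80  74^146=214  74^147=303  74^148=232
  74^149=50  74^150=213  74^151=229  74^152=145  74^153=269
  74^154=252  74^155=262  74^156=51  74^157=287
Found 287 at exponent 157.

157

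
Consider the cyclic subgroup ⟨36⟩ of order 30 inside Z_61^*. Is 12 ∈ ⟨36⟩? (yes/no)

yes

12 ∈ ⟨36⟩ iff 12^30 ≡ 1 (mod 61), since |⟨36⟩| = 30.
12^30 mod 61 = 1.
Since 1 = 1, 12 lies in the subgroup.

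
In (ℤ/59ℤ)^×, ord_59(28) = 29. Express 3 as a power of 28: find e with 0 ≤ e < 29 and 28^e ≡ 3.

17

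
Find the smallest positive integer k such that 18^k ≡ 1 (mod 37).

36

The order of 18 must divide p − 1 = 36 = 2^2 · 3^2.
Divisors: 1, 2, 3, 4, 6, 9, 12, 18, 36.
Check each in increasing order: 18^1 ≡ 18;  18^2 ≡ 28;  18^3 ≡ 23;  18^4 ≡ 7;  18^6 ≡ 11;  18^9 ≡ 31;  18^12 ≡ 10;  18^18 ≡ 36;  18^36 ≡ 1.
Smallest exponent giving 1 is 36.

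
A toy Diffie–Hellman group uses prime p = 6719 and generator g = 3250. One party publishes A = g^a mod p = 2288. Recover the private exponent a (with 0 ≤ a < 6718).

3876

Baby-step giant-step with m = ceil(sqrt(6718)) = 82.
Baby table (3250^j mod 6719 for j=0..81):
  0:1  1:3250  2:232  3:1472  4:72  5:5554  6:3266  7:5199
  8:5184  9:3467  10:6706  11:4783  12:3703  13:1021  14:5783  15:1707
  16:4575  17:6322  18:6517  19:1962  20:169  21:5011  22:5613  23:165
  24:5449  25:4685  26:996  27:5161  28:2626  29:1370  30:4522  31:2047
  32:940  33:4574  34:3072  35:6285  36:490  37:97  38:6176  39:2347
  40:1685  41:265  42:1218  43:1009  44:378  45:5642  46:349  47:5458
  48:340  49:3084  50:4971  51:3274  52:4323  53:321  54:1805  55:563
  56:2182  57:2955  58:2299  59:222  60:2567  61:4471  62:4272  63:2546
  64:3411  65:6119  66:5229  67:1899  68:3708  69:3833  70:224  71:2348
  72:4935  73:497  74:2690  75:1081  76:5932  77:2189  78:5548  79:3923
  80:3807  81:3071
Giant step factor: 3250^(-82) ≡ 6367 (mod 6719).
Scan 2288·6367^i mod 6719 for i = 0, 1, …:
  i=0: 2288   i=1: 904   i=2: 4304   i=3: 3486
  i=4: 2505   i=5: 5148   i=6: 2034   i=7: 2965
  i=8: 4484   i=9: 597     …   i=46: 2790
  i=47: 5613
Match at i=47, j=22: a = 47·82 + 22 = 3876.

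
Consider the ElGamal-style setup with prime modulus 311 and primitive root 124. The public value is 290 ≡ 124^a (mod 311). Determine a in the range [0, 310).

139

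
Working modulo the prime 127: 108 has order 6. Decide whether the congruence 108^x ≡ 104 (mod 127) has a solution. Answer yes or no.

104 ∈ ⟨108⟩ iff 104^6 ≡ 1 (mod 127), since |⟨108⟩| = 6.
104^6 mod 127 = 117.
Since 117 ≠ 1, 104 does not lie in the subgroup.

no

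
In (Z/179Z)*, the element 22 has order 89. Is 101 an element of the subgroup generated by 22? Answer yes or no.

101 ∈ ⟨22⟩ iff 101^89 ≡ 1 (mod 179), since |⟨22⟩| = 89.
101^89 mod 179 = 1.
Since 1 = 1, 101 lies in the subgroup.

yes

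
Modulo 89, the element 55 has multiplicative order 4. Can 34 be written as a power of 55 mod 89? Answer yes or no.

⟨55⟩ has order 4; its elements mod 89 are {1, 34, 55, 88}.
34 is in this set.

yes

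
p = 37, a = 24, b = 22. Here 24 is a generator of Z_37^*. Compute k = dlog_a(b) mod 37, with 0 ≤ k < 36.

Successive powers of 24 modulo 37:
  24^0=1  24^1=24  24^2=21  24^3=23  24^4=34  24^5=2
  24^6=11  24^7=5  24^8=9  24^9=31  24^10=4  24^11=22
So 24^11 ≡ 22 (mod 37), giving k = 11.

11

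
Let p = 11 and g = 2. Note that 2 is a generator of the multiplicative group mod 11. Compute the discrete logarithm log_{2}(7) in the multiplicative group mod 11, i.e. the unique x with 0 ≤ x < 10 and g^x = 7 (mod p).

7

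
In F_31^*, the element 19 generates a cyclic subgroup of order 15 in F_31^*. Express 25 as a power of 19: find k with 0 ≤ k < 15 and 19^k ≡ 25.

10

Successive powers of 19 modulo 31:
  19^0=1  19^1=19  19^2=20  19^3=8  19^4=28  19^5=5
  19^6=2  19^7=7  19^8=9  19^9=16  19^10=25
So 19^10 ≡ 25 (mod 31), giving k = 10.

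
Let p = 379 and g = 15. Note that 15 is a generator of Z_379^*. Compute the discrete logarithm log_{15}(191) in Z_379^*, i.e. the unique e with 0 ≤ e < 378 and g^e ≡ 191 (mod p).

Baby-step giant-step with m = ceil(sqrt(378)) = 20.
Baby table (15^j mod 379 for j=0..19):
  0:1  1:15  2:225  3:343  4:218  5:238  6:159  7:111
  8:149  9:340  10:173  11:321  12:267  13:215  14:193  15:242
  16:219  17:253  18:5  19:75
Giant step factor: 15^(-20) ≡ 221 (mod 379).
Scan 191·221^i mod 379 for i = 0, 1, …:
  i=0: 191   i=1: 142   i=2: 304   i=3: 101
  i=4: 339   i=5: 256   i=6: 105   i=7: 86
  i=8: 56   i=9: 248   i=10: 232   i=11: 107
  i=12: 149
Match at i=12, j=8: e = 12·20 + 8 = 248.

248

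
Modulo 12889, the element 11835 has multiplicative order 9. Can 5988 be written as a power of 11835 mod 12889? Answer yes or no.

yes

5988 ∈ ⟨11835⟩ iff 5988^9 ≡ 1 (mod 12889), since |⟨11835⟩| = 9.
5988^9 mod 12889 = 1.
Since 1 = 1, 5988 lies in the subgroup.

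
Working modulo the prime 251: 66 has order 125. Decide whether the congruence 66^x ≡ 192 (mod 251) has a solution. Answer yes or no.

yes

192 ∈ ⟨66⟩ iff 192^125 ≡ 1 (mod 251), since |⟨66⟩| = 125.
192^125 mod 251 = 1.
Since 1 = 1, 192 lies in the subgroup.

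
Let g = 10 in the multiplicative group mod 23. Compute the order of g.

22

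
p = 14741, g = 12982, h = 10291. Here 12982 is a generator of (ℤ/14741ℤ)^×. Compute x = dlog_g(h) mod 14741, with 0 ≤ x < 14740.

86

Baby-step giant-step with m = ceil(sqrt(14740)) = 122.
Baby table (12982^j mod 14741 for j=0..121):
  0:1  1:12982  2:13212  3:6649  4:8763  5:4969  6:942  7:8755
  8:4300  9:13174  10:14527  11:7901  12:2904  13:6991  14:11566  15:12727
  16:4786  17:13278  18:8483  19:11036  20:1573  21:4401  22:12407  23:7508
  24:1364  25:3507  26:7666  27:3521  28:12522  29:11597  30:2421  31:1610
  32:13023  33:57  34:2924  35:1293  36:10468  37:13038  38:3154  39:9471
  40:12582  41:9244  42:13868  43:2543  44:8127  45:3377  46:480  47:10658
  48:3130  49:7464  50:5055  51:11819  52:9930  53:1215  54:260  55:14372
  56:467  57:4043  58:8266  59:9473  60:9064  61:6186  62:12425  63:5328
  64:3324  65:5261  66:3249  67:4517  68:14737  69:7036  70:6116  71:2886
  72:9171  73:9606  74:10973  75:9203  76:12282  77:6268  78:856  79:12619
  80:3125  81:1518  82:12700  83:8056  84:10338  85:5852  86:10291  87:79
  88:8449  89:11878  90:9336  91:14191  92:9285  93:713  94:13559  95:657
  96:8876  97:12576  98:5057  99:8301  100:6872  101:14513  102:3045  103:9569
  104:2351  105:6812  106:2125  107:6339  108:8636  109:7247  110:3492  111:4569
  112:11715  113:1233  114:12821  115:1591  116:2221  117:14367  118:9262  119:11688
  120:4503  121:9881
Giant step factor: 12982^(-122) ≡ 9936 (mod 14741).
Scan 10291·9936^i mod 14741 for i = 0, 1, …:
  i=0: 10291
Match at i=0, j=86: x = 0·122 + 86 = 86.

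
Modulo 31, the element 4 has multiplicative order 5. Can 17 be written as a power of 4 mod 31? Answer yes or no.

no

⟨4⟩ has order 5; its elements mod 31 are {1, 2, 4, 8, 16}.
17 is not in this set.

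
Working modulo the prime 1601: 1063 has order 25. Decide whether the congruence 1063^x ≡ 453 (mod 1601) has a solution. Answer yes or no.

no

⟨1063⟩ has order 25; its elements mod 1601 are {1, 19, 42, 163, 255, 361, 393, 442, 455, 496, 519, 640, 753, 798, 953, 985, 1063, 1104, 1207, 1264, 1345, 1419, 1496, 1499, 1540}.
453 is not in this set.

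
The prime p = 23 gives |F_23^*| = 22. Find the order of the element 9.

11

The order of 9 must divide p − 1 = 22 = 2 · 11.
Divisors: 1, 2, 11, 22.
Check each in increasing order: 9^1 ≡ 9;  9^2 ≡ 12;  9^11 ≡ 1.
Smallest exponent giving 1 is 11.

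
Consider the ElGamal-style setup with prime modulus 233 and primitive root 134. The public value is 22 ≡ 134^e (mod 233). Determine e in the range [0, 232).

Baby-step giant-step with m = ceil(sqrt(232)) = 16.
Baby table (134^j mod 233 for j=0..15):
  0:1  1:134  2:15  3:146  4:225  5:93  6:113  7:230
  8:64  9:188  10:28  11:24  12:187  13:127  14:9  15:41
Giant step factor: 134^(-16) ≡ 126 (mod 233).
Scan 22·126^i mod 233 for i = 0, 1, …:
  i=0: 22   i=1: 209   i=2: 5   i=3: 164
  i=4: 160   i=5: 122   i=6: 227   i=7: 176
  i=8: 41
Match at i=8, j=15: e = 8·16 + 15 = 143.

143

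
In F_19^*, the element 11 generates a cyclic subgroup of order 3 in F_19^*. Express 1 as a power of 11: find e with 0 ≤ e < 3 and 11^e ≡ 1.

0

Successive powers of 11 modulo 19:
  11^0=1
So 11^0 ≡ 1 (mod 19), giving e = 0.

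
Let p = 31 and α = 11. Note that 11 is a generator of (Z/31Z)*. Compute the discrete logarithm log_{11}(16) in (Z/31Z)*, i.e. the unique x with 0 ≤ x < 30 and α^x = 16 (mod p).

12

Successive powers of 11 modulo 31:
  11^0=1  11^1=11  11^2=28  11^3=29  11^4=9  11^5=6
  11^6=4  11^7=13  11^8=19  11^9=23  11^10=5  11^11=24
  11^12=16
So 11^12 ≡ 16 (mod 31), giving x = 12.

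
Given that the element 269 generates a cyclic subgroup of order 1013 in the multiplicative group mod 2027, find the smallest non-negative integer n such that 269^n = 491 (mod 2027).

Baby-step giant-step with m = ceil(sqrt(1013)) = 32.
Baby table (269^j mod 2027 for j=0..31):
  0:1  1:269  2:1416  3:1855  4:353  5:1715  6:1206  7:94
  8:962  9:1349  10:48  11:750  12:1077  13:1879  14:728  15:1240
  16:1132  17:458  18:1582  19:1915  20:277  21:1541  22:1021  23:1004
  24:485  25:737  26:1634  27:1714  28:937  29:705  30:1134  31:996
Giant step factor: 269^(-32) ≡ 884 (mod 2027).
Scan 491·884^i mod 2027 for i = 0, 1, …:
  i=0: 491   i=1: 266   i=2: 12   i=3: 473
  i=4: 570   i=5: 1184   i=6: 724   i=7: 1511
  i=8: 1958   i=9: 1841     …   i=27: 838
  i=28: 937
Match at i=28, j=28: n = 28·32 + 28 = 924.

924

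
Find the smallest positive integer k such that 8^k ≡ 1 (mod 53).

52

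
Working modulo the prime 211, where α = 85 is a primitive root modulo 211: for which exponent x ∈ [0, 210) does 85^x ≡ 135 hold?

Baby-step giant-step with m = ceil(sqrt(210)) = 15.
Baby table (85^j mod 211 for j=0..14):
  0:1  1:85  2:51  3:115  4:69  5:168  6:143  7:128
  8:119  9:198  10:161  11:181  12:193  13:158  14:137
Giant step factor: 85^(-15) ≡ 153 (mod 211).
Scan 135·153^i mod 211 for i = 0, 1, …:
  i=0: 135   i=1: 188   i=2: 68   i=3: 65
  i=4: 28   i=5: 64   i=6: 86   i=7: 76
  i=8: 23   i=9: 143
Match at i=9, j=6: x = 9·15 + 6 = 141.

141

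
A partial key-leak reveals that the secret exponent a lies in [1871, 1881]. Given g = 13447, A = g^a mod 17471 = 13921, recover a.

1876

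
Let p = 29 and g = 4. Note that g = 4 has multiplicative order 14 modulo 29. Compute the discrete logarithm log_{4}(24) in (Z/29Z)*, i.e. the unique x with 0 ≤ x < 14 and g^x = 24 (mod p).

4

Successive powers of 4 modulo 29:
  4^0=1  4^1=4  4^2=16  4^3=6  4^4=24
So 4^4 ≡ 24 (mod 29), giving x = 4.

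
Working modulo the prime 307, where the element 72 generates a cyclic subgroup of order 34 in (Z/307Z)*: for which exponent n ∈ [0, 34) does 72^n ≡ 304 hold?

4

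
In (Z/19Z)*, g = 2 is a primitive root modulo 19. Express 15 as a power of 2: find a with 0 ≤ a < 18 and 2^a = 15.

Successive powers of 2 modulo 19:
  2^0=1  2^1=2  2^2=4  2^3=8  2^4=16  2^5=13
  2^6=7  2^7=14  2^8=9  2^9=18  2^10=17  2^11=15
So 2^11 ≡ 15 (mod 19), giving a = 11.

11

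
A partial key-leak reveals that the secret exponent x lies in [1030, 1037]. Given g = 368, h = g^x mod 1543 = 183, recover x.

1030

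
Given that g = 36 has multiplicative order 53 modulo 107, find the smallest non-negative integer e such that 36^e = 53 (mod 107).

25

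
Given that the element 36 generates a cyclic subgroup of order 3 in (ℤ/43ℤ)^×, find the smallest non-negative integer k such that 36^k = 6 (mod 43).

2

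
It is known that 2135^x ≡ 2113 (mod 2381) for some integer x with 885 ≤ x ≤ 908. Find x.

Compute 2135^885 mod 2381 = 1188, then multiply by 2135 repeatedly:
  2135^885=1188  2135^886=615  2135^887=1094  2135^888=2310  2135^889=799
  2135^890=1069  2135^891=1317  2135^892=2215  2135^893=359  2135^894=2164
  2135^895=1000  2135^896=1624  2135^897=504  2135^898=2209  2135^899=1835
  2135^900=980  2135^901=1782  2135^902=2113
Found 2113 at exponent 902.

902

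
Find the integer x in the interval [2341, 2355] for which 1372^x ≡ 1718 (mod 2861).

2349

Compute 1372^2341 mod 2861 = 123, then multiply by 1372 repeatedly:
  1372^2341=123  1372^2342=2818  1372^2343=1085  1372^2344=900  1372^2345=1709
  1372^2346=1589  1372^2347=26  1372^2348=1340  1372^2349=1718
Found 1718 at exponent 2349.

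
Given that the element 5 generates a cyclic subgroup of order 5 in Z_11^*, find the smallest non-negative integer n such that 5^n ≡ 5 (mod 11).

Successive powers of 5 modulo 11:
  5^0=1  5^1=5
So 5^1 ≡ 5 (mod 11), giving n = 1.

1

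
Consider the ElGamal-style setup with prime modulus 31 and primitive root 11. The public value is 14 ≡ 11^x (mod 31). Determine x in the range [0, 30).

14

Successive powers of 11 modulo 31:
  11^0=1  11^1=11  11^2=28  11^3=29  11^4=9  11^5=6
  11^6=4  11^7=13  11^8=19  11^9=23  11^10=5  11^11=24
  11^12=16  11^13=21  11^14=14
So 11^14 ≡ 14 (mod 31), giving x = 14.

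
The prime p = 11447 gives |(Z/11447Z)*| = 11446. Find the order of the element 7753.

The order of 7753 must divide p − 1 = 11446 = 2 · 59 · 97.
Divisors: 1, 2, 59, 97, 118, 194, 5723, 11446.
Check each in increasing order: 7753^1 ≡ 7753;  7753^2 ≡ 812;  7753^59 ≡ 6899;  7753^97 ≡ 4854;  7753^118 ≡ 11022;  7753^194 ≡ 3390;  7753^5723 ≡ 1.
Smallest exponent giving 1 is 5723.

5723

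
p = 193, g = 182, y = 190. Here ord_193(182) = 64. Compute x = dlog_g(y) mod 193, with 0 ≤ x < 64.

Baby-step giant-step with m = ceil(sqrt(64)) = 8.
Baby table (182^j mod 193 for j=0..7):
  0:1  1:182  2:121  3:20  4:166  5:104  6:14  7:39
Giant step factor: 182^(-8) ≡ 184 (mod 193).
Scan 190·184^i mod 193 for i = 0, 1, …:
  i=0: 190   i=1: 27   i=2: 143   i=3: 64
  i=4: 3   i=5: 166
Match at i=5, j=4: x = 5·8 + 4 = 44.

44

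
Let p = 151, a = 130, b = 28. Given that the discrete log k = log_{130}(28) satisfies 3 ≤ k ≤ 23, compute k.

9

Compute 130^3 mod 151 = 101, then multiply by 130 repeatedly:
  130^3=101  130^4=144  130^5=147  130^6=84  130^7=48
  130^8=49  130^9=28
Found 28 at exponent 9.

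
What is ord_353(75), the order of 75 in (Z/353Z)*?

352

The order of 75 must divide p − 1 = 352 = 2^5 · 11.
Divisors: 1, 2, 4, 8, 11, 16, 22, 32, 44, 88, 176, 352.
Check each in increasing order: 75^1 ≡ 75;  75^2 ≡ 330;  75^4 ≡ 176;  75^8 ≡ 265;  75^11 ≡ 10;  75^16 ≡ 331;  75^22 ≡ 100;  75^32 ≡ 131;  75^44 ≡ 116;  75^88 ≡ 42;  75^176 ≡ 352;  75^352 ≡ 1.
Smallest exponent giving 1 is 352.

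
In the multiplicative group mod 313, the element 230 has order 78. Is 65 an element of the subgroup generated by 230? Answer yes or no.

no

65 ∈ ⟨230⟩ iff 65^78 ≡ 1 (mod 313), since |⟨230⟩| = 78.
65^78 mod 313 = 25.
Since 25 ≠ 1, 65 does not lie in the subgroup.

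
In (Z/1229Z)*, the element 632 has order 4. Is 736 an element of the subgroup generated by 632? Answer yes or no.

no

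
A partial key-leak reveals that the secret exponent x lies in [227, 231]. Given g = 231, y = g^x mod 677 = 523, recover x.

229

Compute 231^227 mod 677 = 423, then multiply by 231 repeatedly:
  231^227=423  231^228=225  231^229=523
Found 523 at exponent 229.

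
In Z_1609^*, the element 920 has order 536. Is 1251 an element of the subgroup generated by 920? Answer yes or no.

1251 ∈ ⟨920⟩ iff 1251^536 ≡ 1 (mod 1609), since |⟨920⟩| = 536.
1251^536 mod 1609 = 250.
Since 250 ≠ 1, 1251 does not lie in the subgroup.

no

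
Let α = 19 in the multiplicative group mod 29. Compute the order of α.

The order of 19 must divide p − 1 = 28 = 2^2 · 7.
Divisors: 1, 2, 4, 7, 14, 28.
Check each in increasing order: 19^1 ≡ 19;  19^2 ≡ 13;  19^4 ≡ 24;  19^7 ≡ 12;  19^14 ≡ 28;  19^28 ≡ 1.
Smallest exponent giving 1 is 28.

28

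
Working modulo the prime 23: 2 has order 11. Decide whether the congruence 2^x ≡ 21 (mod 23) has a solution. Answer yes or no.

21 ∈ ⟨2⟩ iff 21^11 ≡ 1 (mod 23), since |⟨2⟩| = 11.
21^11 mod 23 = 22.
Since 22 ≠ 1, 21 does not lie in the subgroup.

no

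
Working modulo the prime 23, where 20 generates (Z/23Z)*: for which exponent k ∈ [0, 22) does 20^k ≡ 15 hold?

Successive powers of 20 modulo 23:
  20^0=1  20^1=20  20^2=9  20^3=19  20^4=12  20^5=10
  20^6=16  20^7=21  20^8=6  20^9=5  20^10=8  20^11=22
  20^12=3  20^13=14  20^14=4  20^15=11  20^16=13  20^17=7
  20^18=2  20^19=17  20^20=18  20^21=15
So 20^21 ≡ 15 (mod 23), giving k = 21.

21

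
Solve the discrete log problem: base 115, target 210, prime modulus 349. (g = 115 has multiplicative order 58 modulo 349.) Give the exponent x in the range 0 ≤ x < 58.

12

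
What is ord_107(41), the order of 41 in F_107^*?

53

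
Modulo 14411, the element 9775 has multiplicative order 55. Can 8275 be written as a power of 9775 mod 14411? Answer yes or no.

8275 ∈ ⟨9775⟩ iff 8275^55 ≡ 1 (mod 14411), since |⟨9775⟩| = 55.
8275^55 mod 14411 = 1.
Since 1 = 1, 8275 lies in the subgroup.

yes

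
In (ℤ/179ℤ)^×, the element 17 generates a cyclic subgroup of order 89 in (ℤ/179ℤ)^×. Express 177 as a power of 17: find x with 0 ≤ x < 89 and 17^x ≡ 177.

37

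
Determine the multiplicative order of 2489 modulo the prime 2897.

The order of 2489 must divide p − 1 = 2896 = 2^4 · 181.
Divisors: 1, 2, 4, 8, 16, 181, 362, 724, 1448, 2896.
Check each in increasing order: 2489^1 ≡ 2489;  2489^2 ≡ 1335;  2489^4 ≡ 570;  2489^8 ≡ 436;  2489^16 ≡ 1791;  2489^181 ≡ 2896;  2489^362 ≡ 1.
Smallest exponent giving 1 is 362.

362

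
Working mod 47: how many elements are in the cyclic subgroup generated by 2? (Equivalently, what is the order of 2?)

The order of 2 must divide p − 1 = 46 = 2 · 23.
Divisors: 1, 2, 23, 46.
Check each in increasing order: 2^1 ≡ 2;  2^2 ≡ 4;  2^23 ≡ 1.
Smallest exponent giving 1 is 23.

23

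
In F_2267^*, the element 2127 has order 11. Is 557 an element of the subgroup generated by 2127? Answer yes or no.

no

⟨2127⟩ has order 11; its elements mod 2267 are {1, 947, 981, 1153, 1173, 1271, 1337, 1344, 1464, 1804, 2127}.
557 is not in this set.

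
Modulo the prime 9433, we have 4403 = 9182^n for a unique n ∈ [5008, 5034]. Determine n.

Compute 9182^5008 mod 9433 = 9019, then multiply by 9182 repeatedly:
  9182^5008=9019  9182^5009=151  9182^5010=9264  9182^5011=4687  9182^5012=2688
  9182^5013=4488  9182^5014=5472  9182^5015=3746  9182^5016=3054  9182^5017=6952
  9182^5018=153  9182^5019=8762  9182^5020=8060  9182^5021=5035  9182^5022=237
  9182^5023=6544  9182^5024=8231  9182^5025=9279  9182^5026=922  9182^5027=4403
Found 4403 at exponent 5027.

5027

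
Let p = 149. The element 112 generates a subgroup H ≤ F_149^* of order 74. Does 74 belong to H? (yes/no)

74 ∈ ⟨112⟩ iff 74^74 ≡ 1 (mod 149), since |⟨112⟩| = 74.
74^74 mod 149 = 148.
Since 148 ≠ 1, 74 does not lie in the subgroup.

no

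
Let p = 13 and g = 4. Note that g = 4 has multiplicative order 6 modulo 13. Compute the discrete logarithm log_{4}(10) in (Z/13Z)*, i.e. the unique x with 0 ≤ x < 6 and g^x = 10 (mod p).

5

Successive powers of 4 modulo 13:
  4^0=1  4^1=4  4^2=3  4^3=12  4^4=9  4^5=10
So 4^5 ≡ 10 (mod 13), giving x = 5.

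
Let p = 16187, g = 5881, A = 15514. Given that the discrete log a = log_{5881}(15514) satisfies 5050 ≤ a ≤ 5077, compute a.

5064

Compute 5881^5050 mod 16187 = 12300, then multiply by 5881 repeatedly:
  5881^5050=12300  5881^5051=12784  5881^5052=10276  5881^5053=7085  5881^5054=1547
  5881^5055=813  5881^5056=6088  5881^5057=14071  5881^5058=3607  5881^5059=7797
  5881^5060=12573  5881^5061=15784  5881^5062=9446  5881^5063=14329  5881^5064=15514
Found 15514 at exponent 5064.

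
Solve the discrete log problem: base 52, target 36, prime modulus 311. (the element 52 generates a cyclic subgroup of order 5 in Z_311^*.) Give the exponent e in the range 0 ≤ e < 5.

Successive powers of 52 modulo 311:
  52^0=1  52^1=52  52^2=216  52^3=36
So 52^3 ≡ 36 (mod 311), giving e = 3.

3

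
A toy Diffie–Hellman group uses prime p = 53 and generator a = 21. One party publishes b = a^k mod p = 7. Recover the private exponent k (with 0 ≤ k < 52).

Baby-step giant-step with m = ceil(sqrt(52)) = 8.
Baby table (21^j mod 53 for j=0..7):
  0:1  1:21  2:17  3:39  4:24  5:27  6:37  7:35
Giant step factor: 21^(-8) ≡ 15 (mod 53).
Scan 7·15^i mod 53 for i = 0, 1, …:
  i=0: 7   i=1: 52   i=2: 38   i=3: 40
  i=4: 17
Match at i=4, j=2: k = 4·8 + 2 = 34.

34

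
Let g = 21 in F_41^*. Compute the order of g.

20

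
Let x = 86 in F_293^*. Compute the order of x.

The order of 86 must divide p − 1 = 292 = 2^2 · 73.
Divisors: 1, 2, 4, 73, 146, 292.
Check each in increasing order: 86^1 ≡ 86;  86^2 ≡ 71;  86^4 ≡ 60;  86^73 ≡ 155;  86^146 ≡ 292;  86^292 ≡ 1.
Smallest exponent giving 1 is 292.

292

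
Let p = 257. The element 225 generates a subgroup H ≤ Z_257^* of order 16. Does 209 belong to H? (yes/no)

⟨225⟩ has order 16; its elements mod 257 are {1, 2, 4, 8, 16, 32, 64, 128, 129, 193, 225, 241, 249, 253, 255, 256}.
209 is not in this set.

no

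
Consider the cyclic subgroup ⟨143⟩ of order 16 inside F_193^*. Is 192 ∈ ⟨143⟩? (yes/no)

192 ∈ ⟨143⟩ iff 192^16 ≡ 1 (mod 193), since |⟨143⟩| = 16.
192^16 mod 193 = 1.
Since 1 = 1, 192 lies in the subgroup.

yes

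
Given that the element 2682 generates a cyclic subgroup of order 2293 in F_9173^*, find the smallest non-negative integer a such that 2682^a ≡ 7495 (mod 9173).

Baby-step giant-step with m = ceil(sqrt(2293)) = 48.
Baby table (2682^j mod 9173 for j=0..47):
  0:1  1:2682  2:1492  3:2116  4:6198  5:1560  6:1032  7:6751
  8:7853  9:538  10:2755  11:4645  12:956  13:4725  14:4537  15:4836
  16:8703  17:5334  18:5081  19:5337  20:3954  21:640  22:1129  23:888
  24:5809  25:3984  26:7716  27:24  28:157  29:8289  30:4919  31:1984
  32:748  33:6422  34:6083  35:5012  36:3739  37:1909  38:1404  39:4598
  40:3324  41:7985  42:5988  43:7066  44:8767  45:2695  46:8839  47:3166
Giant step factor: 2682^(-48) ≡ 384 (mod 9173).
Scan 7495·384^i mod 9173 for i = 0, 1, …:
  i=0: 7495   i=1: 6931   i=2: 1334   i=3: 7741
  i=4: 492   i=5: 5468   i=6: 8268   i=7: 1054
  i=8: 1124   i=9: 485     …   i=37: 469
  i=38: 5809
Match at i=38, j=24: a = 38·48 + 24 = 1848.

1848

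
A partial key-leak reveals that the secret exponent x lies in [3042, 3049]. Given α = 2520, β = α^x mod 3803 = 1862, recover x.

Compute 2520^3042 mod 3803 = 1688, then multiply by 2520 repeatedly:
  2520^3042=1688  2520^3043=2006  2520^3044=933  2520^3045=906  2520^3046=1320
  2520^3047=2578  2520^3048=1036  2520^3049=1862
Found 1862 at exponent 3049.

3049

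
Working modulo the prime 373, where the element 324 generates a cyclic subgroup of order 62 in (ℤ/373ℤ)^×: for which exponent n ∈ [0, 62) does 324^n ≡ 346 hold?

22

Baby-step giant-step with m = ceil(sqrt(62)) = 8.
Baby table (324^j mod 373 for j=0..7):
  0:1  1:324  2:163  3:219  4:86  5:262  6:217  7:184
Giant step factor: 324^(-8) ≡ 169 (mod 373).
Scan 346·169^i mod 373 for i = 0, 1, …:
  i=0: 346   i=1: 286   i=2: 217
Match at i=2, j=6: n = 2·8 + 6 = 22.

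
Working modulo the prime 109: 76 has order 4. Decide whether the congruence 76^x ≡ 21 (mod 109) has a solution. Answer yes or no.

no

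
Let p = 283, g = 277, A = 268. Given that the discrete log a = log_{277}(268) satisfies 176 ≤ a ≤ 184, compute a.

Compute 277^176 mod 283 = 214, then multiply by 277 repeatedly:
  277^176=214  277^177=131  277^178=63  277^179=188  277^180=4
  277^181=259  277^182=144  277^183=268
Found 268 at exponent 183.

183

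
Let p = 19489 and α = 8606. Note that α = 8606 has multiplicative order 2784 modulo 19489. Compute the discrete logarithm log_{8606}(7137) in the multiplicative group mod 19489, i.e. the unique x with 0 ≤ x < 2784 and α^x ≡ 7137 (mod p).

Baby-step giant-step with m = ceil(sqrt(2784)) = 53.
Baby table (8606^j mod 19489 for j=0..52):
  0:1  1:8606  2:5036  3:15769  4:6107  5:14498  6:1210  7:6134
  8:12992  9:759  10:3139  11:2480  12:2425  13:16320  14:12186  15:2407
  16:17324  17:18983  18:10900  19:4843  20:11376  21:8609  22:11365  23:11388
  24:14436  25:13330  26:5726  27:9764  28:11905  29:757  30:5416  31:11897
  32:9865  33:4106  34:2679  35:19476  36:5056  37:12488  38:9382  39:18054
  40:6416  41:3759  42:17703  43:6505  44:9622  45:17660  46:6738  47:7453
  48:2219  49:16983  50:7687  51:8656  52:6578
Giant step factor: 8606^(-53) ≡ 11183 (mod 19489).
Scan 7137·11183^i mod 19489 for i = 0, 1, …:
  i=0: 7137   i=1: 5616   i=2: 10170   i=3: 12795
  i=4: 17736   i=5: 2135   i=6: 1680   i=7: 44
  i=8: 4827   i=9: 15300     …   i=50: 4288
  i=51: 9764
Match at i=51, j=27: x = 51·53 + 27 = 2730.

2730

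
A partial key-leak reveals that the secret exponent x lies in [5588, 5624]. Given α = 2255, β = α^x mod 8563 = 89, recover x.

Compute 2255^5588 mod 8563 = 8093, then multiply by 2255 repeatedly:
  2255^5588=8093  2255^5589=1962  2255^5590=5802  2255^5591=7809  2255^5592=3767
  2255^5593=89
Found 89 at exponent 5593.

5593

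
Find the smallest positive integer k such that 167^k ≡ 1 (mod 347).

173

The order of 167 must divide p − 1 = 346 = 2 · 173.
Divisors: 1, 2, 173, 346.
Check each in increasing order: 167^1 ≡ 167;  167^2 ≡ 129;  167^173 ≡ 1.
Smallest exponent giving 1 is 173.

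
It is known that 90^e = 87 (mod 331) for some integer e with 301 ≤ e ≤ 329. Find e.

328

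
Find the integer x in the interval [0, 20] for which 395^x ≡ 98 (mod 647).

2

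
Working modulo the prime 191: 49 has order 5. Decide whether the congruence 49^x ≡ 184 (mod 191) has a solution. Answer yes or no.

yes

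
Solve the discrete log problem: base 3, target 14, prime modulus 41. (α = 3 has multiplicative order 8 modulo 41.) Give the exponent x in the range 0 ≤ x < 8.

7

Successive powers of 3 modulo 41:
  3^0=1  3^1=3  3^2=9  3^3=27  3^4=40  3^5=38
  3^6=32  3^7=14
So 3^7 ≡ 14 (mod 41), giving x = 7.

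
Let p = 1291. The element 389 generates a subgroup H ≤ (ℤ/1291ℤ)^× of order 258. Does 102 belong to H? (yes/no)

no

102 ∈ ⟨389⟩ iff 102^258 ≡ 1 (mod 1291), since |⟨389⟩| = 258.
102^258 mod 1291 = 344.
Since 344 ≠ 1, 102 does not lie in the subgroup.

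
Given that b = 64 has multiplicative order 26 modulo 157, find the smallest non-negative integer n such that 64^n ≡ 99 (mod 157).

Successive powers of 64 modulo 157:
  64^0=1  64^1=64  64^2=14  64^3=111  64^4=39  64^5=141
  64^6=75  64^7=90  64^8=108  64^9=4  64^10=99
So 64^10 ≡ 99 (mod 157), giving n = 10.

10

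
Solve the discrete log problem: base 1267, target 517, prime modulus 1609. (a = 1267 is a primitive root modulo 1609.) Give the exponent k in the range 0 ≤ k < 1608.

263

Baby-step giant-step with m = ceil(sqrt(1608)) = 41.
Baby table (1267^j mod 1609 for j=0..40):
  0:1  1:1267  2:1116  3:1270  4:90  5:1400  6:682  7:61
  8:55  9:498  10:238  11:663  12:123  13:1377  14:503  15:137
  16:1416  17:37  18:218  19:1067  20:329  21:112  22:312  23:1099
  24:648  25:426  26:727  27:761  28:396  29:1333  30:1070  31:912
  32:242  33:904  34:1369  35:21  36:863  37:910  38:926  39:281
  40:438
Giant step factor: 1267^(-41) ≡ 678 (mod 1609).
Scan 517·678^i mod 1609 for i = 0, 1, …:
  i=0: 517   i=1: 1373   i=2: 892   i=3: 1401
  i=4: 568   i=5: 553   i=6: 37
Match at i=6, j=17: k = 6·41 + 17 = 263.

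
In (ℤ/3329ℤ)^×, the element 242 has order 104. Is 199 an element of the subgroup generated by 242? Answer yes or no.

199 ∈ ⟨242⟩ iff 199^104 ≡ 1 (mod 3329), since |⟨242⟩| = 104.
199^104 mod 3329 = 1.
Since 1 = 1, 199 lies in the subgroup.

yes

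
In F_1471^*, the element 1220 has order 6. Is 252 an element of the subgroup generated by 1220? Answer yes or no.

yes

252 ∈ ⟨1220⟩ iff 252^6 ≡ 1 (mod 1471), since |⟨1220⟩| = 6.
252^6 mod 1471 = 1.
Since 1 = 1, 252 lies in the subgroup.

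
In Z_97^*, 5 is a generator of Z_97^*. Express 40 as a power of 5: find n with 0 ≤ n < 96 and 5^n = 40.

7

Baby-step giant-step with m = ceil(sqrt(96)) = 10.
Baby table (5^j mod 97 for j=0..9):
  0:1  1:5  2:25  3:28  4:43  5:21  6:8  7:40
  8:6  9:30
Giant step factor: 5^(-10) ≡ 11 (mod 97).
Scan 40·11^i mod 97 for i = 0, 1, …:
  i=0: 40
Match at i=0, j=7: n = 0·10 + 7 = 7.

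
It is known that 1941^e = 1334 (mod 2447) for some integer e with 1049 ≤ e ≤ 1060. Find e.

1056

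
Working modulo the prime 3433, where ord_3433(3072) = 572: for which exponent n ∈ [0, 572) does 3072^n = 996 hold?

Baby-step giant-step with m = ceil(sqrt(572)) = 24.
Baby table (3072^j mod 3433 for j=0..23):
  0:1  1:3072  2:3300  3:3384  4:524  5:3084  6:2401  7:1788
  8:3369  9:2506  10:1646  11:3136  12:794  13:1738  14:821  15:2290
  16:663  17:967  18:1079  19:1843  20:679  21:2057  22:2384  23:1059
Giant step factor: 3072^(-24) ≡ 1136 (mod 3433).
Scan 996·1136^i mod 3433 for i = 0, 1, …:
  i=0: 996   i=1: 1999   i=2: 1651   i=3: 1118
  i=4: 3271   i=5: 1350   i=6: 2482   i=7: 1059
Match at i=7, j=23: n = 7·24 + 23 = 191.

191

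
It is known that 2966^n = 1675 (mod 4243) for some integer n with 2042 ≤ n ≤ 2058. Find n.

2045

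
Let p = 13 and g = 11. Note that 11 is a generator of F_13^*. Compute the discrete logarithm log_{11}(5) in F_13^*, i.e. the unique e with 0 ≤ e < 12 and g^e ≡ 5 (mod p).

3

Successive powers of 11 modulo 13:
  11^0=1  11^1=11  11^2=4  11^3=5
So 11^3 ≡ 5 (mod 13), giving e = 3.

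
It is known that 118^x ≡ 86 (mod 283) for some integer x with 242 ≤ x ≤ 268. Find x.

258

Compute 118^242 mod 283 = 159, then multiply by 118 repeatedly:
  118^242=159  118^243=84  118^244=7  118^245=260  118^246=116
  118^247=104  118^248=103  118^249=268  118^250=211  118^251=277
  118^252=141  118^253=224  118^254=113  118^255=33  118^256=215
  118^257=183  118^258=86
Found 86 at exponent 258.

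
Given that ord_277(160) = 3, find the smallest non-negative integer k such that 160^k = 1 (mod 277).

Successive powers of 160 modulo 277:
  160^0=1
So 160^0 ≡ 1 (mod 277), giving k = 0.

0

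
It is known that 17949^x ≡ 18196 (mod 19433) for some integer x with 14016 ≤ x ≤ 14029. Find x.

Compute 17949^14016 mod 19433 = 19179, then multiply by 17949 repeatedly:
  17949^14016=19179  17949^14017=7709  17949^14018=5881  17949^14019=17446  17949^14020=14325
  17949^14021=1402  17949^14022=18196
Found 18196 at exponent 14022.

14022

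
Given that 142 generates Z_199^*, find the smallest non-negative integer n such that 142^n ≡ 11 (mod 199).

Baby-step giant-step with m = ceil(sqrt(198)) = 15.
Baby table (142^j mod 199 for j=0..14):
  0:1  1:142  2:65  3:76  4:46  5:164  6:5  7:113
  8:126  9:181  10:31  11:24  12:25  13:167  14:33
Giant step factor: 142^(-15) ≡ 42 (mod 199).
Scan 11·42^i mod 199 for i = 0, 1, …:
  i=0: 11   i=1: 64   i=2: 101   i=3: 63
  i=4: 59   i=5: 90   i=6: 198   i=7: 157
  i=8: 27   i=9: 139   i=10: 67   i=11: 28
  i=12: 181
Match at i=12, j=9: n = 12·15 + 9 = 189.

189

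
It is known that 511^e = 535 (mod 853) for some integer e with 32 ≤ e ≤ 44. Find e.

42

Compute 511^32 mod 853 = 652, then multiply by 511 repeatedly:
  511^32=652  511^33=502  511^34=622  511^35=526  511^36=91
  511^37=439  511^38=843  511^39=8  511^40=676  511^41=824
  511^42=535
Found 535 at exponent 42.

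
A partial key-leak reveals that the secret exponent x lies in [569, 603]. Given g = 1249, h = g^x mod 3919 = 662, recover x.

594

Compute 1249^569 mod 3919 = 3154, then multiply by 1249 repeatedly:
  1249^569=3154  1249^570=751  1249^571=1358  1249^572=3134  1249^573=3204
  1249^574=497  1249^575=1551  1249^576=1213  1249^577=2303  1249^578=3820
  1249^579=1757  1249^580=3772  1249^581=590  1249^582=138  1249^583=3845
  1249^584=1630  1249^585=1909  1249^586=1589  1249^587=1647  1249^588=3547
  1249^589=1733  1249^590=1229  1249^591=2692  1249^592=3725  1249^593=672
  1249^594=662
Found 662 at exponent 594.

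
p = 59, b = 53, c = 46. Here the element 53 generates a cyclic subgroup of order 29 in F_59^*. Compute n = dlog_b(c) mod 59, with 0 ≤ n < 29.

6

Successive powers of 53 modulo 59:
  53^0=1  53^1=53  53^2=36  53^3=20  53^4=57  53^5=12
  53^6=46
So 53^6 ≡ 46 (mod 59), giving n = 6.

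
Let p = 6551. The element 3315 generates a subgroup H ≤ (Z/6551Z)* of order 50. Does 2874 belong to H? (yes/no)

yes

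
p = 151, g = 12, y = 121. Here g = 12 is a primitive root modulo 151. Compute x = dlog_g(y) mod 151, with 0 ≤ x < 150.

Successive powers of 12 modulo 151:
  12^0=1  12^1=12  12^2=144  12^3=67  12^4=49  12^5=135
  12^6=110  12^7=112  12^8=136  12^9=122  12^10=105  12^11=52
  12^12=20  12^13=89  12^14=11  12^15=132  12^16=74  12^17=133
  12^18=86  12^19=126  12^20=2  12^21=24  12^22=137  12^23=134
  12^24=98  12^25=119  12^26=69  12^27=73  12^28=121
So 12^28 ≡ 121 (mod 151), giving x = 28.

28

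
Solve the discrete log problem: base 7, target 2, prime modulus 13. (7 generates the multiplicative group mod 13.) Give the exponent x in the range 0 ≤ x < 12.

Successive powers of 7 modulo 13:
  7^0=1  7^1=7  7^2=10  7^3=5  7^4=9  7^5=11
  7^6=12  7^7=6  7^8=3  7^9=8  7^10=4  7^11=2
So 7^11 ≡ 2 (mod 13), giving x = 11.

11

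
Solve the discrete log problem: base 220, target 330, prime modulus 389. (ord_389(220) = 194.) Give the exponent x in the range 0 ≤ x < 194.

Baby-step giant-step with m = ceil(sqrt(194)) = 14.
Baby table (220^j mod 389 for j=0..13):
  0:1  1:220  2:164  3:292  4:55  5:41  6:73  7:111
  8:302  9:310  10:125  11:270  12:272  13:323
Giant step factor: 220^(-14) ≡ 49 (mod 389).
Scan 330·49^i mod 389 for i = 0, 1, …:
  i=0: 330   i=1: 221   i=2: 326   i=3: 25
  i=4: 58   i=5: 119   i=6: 385   i=7: 193
  i=8: 121   i=9: 94   i=10: 327   i=11: 74
  i=12: 125
Match at i=12, j=10: x = 12·14 + 10 = 178.

178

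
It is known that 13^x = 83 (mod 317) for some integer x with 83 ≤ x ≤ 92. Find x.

86

Compute 13^83 mod 317 = 270, then multiply by 13 repeatedly:
  13^83=270  13^84=23  13^85=299  13^86=83
Found 83 at exponent 86.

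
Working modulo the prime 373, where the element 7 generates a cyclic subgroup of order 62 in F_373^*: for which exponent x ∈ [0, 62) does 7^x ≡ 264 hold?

25

Baby-step giant-step with m = ceil(sqrt(62)) = 8.
Baby table (7^j mod 373 for j=0..7):
  0:1  1:7  2:49  3:343  4:163  5:22  6:154  7:332
Giant step factor: 7^(-8) ≡ 360 (mod 373).
Scan 264·360^i mod 373 for i = 0, 1, …:
  i=0: 264   i=1: 298   i=2: 229   i=3: 7
Match at i=3, j=1: x = 3·8 + 1 = 25.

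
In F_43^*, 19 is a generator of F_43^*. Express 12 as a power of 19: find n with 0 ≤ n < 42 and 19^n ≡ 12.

25

Successive powers of 19 modulo 43:
  19^0=1  19^1=19  19^2=17  19^3=22  19^4=31  19^5=30
  19^6=11  19^7=37  19^8=15  19^9=27  19^10=40  19^11=29
  19^12=35  19^13=20  19^14=36  19^15=39  19^16=10  19^17=18
  19^18=41  19^19=5  19^20=9  19^21=42  19^22=24  19^23=26
  19^24=21  19^25=12
So 19^25 ≡ 12 (mod 43), giving n = 25.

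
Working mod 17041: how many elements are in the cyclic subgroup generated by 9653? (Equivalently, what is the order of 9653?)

3408

The order of 9653 must divide p − 1 = 17040 = 2^4 · 3 · 5 · 71.
Divisors: 1, 2, 3, 4, 5, 6, 8, 10, 12, 15, 16, 20, 24, 30, 40, 48, 60, 71, 80, 120, 142, 213, 240, 284, 355, 426, 568, 710, 852, 1065, 1136, 1420, 1704, 2130, 2840, 3408, 4260, 5680, 8520, 17040.
Check each in increasing order: 9653^1 ≡ 9653;  9653^2 ≡ 221;  9653^3 ≡ 3188;  9653^4 ≡ 14759;  9653^5 ≡ 5867;  9653^6 ≡ 6908;  9653^8 ≡ 10019;  9653^10 ≡ 15910;  9653^12 ≡ 5664;  9653^15 ≡ 10413;  9653^16 ≡ 8871;  9653^20 ≡ 1086;  9653^24 ≡ 9734;  9653^30 ≡ 15727;  9653^40 ≡ 3567;  9653^48 ≡ 2796;  9653^60 ≡ 5455;  9653^71 ≡ 13514;  9653^80 ≡ 10903;  9653^120 ≡ 3439;  9653^142 ≡ 16840;  9653^213 ≡ 10246;  9653^240 ≡ 267;  9653^284 ≡ 6319;  9653^355 ≡ 2515;  9653^426 ≡ 7956;  9653^568 ≡ 2698;  9653^710 ≡ 3014;  9653^852 ≡ 7662;  9653^1065 ≡ 14006;  9653^1136 ≡ 2697;  9653^1420 ≡ 1343;  9653^1704 ≡ 17040;  9653^2130 ≡ 9085;  9653^2840 ≡ 14344;  9653^3408 ≡ 1.
Smallest exponent giving 1 is 3408.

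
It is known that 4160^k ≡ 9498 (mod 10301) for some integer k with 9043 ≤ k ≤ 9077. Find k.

9044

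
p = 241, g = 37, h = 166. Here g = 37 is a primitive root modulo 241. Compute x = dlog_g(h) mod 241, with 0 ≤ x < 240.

146

Baby-step giant-step with m = ceil(sqrt(240)) = 16.
Baby table (37^j mod 241 for j=0..15):
  0:1  1:37  2:164  3:43  4:145  5:63  6:162  7:210
  8:58  9:218  10:113  11:84  12:216  13:39  14:238  15:130
Giant step factor: 37^(-16) ≡ 24 (mod 241).
Scan 166·24^i mod 241 for i = 0, 1, …:
  i=0: 166   i=1: 128   i=2: 180   i=3: 223
  i=4: 50   i=5: 236   i=6: 121   i=7: 12
  i=8: 47   i=9: 164
Match at i=9, j=2: x = 9·16 + 2 = 146.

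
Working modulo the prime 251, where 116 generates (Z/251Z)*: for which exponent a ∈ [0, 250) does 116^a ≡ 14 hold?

61

Baby-step giant-step with m = ceil(sqrt(250)) = 16.
Baby table (116^j mod 251 for j=0..15):
  0:1  1:116  2:153  3:178  4:66  5:126  6:58  7:202
  8:89  9:33  10:63  11:29  12:101  13:170  14:142  15:157
Giant step factor: 116^(-16) ≡ 52 (mod 251).
Scan 14·52^i mod 251 for i = 0, 1, …:
  i=0: 14   i=1: 226   i=2: 206   i=3: 170
Match at i=3, j=13: a = 3·16 + 13 = 61.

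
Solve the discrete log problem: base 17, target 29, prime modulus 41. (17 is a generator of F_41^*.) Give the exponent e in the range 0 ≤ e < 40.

Successive powers of 17 modulo 41:
  17^0=1  17^1=17  17^2=2  17^3=34  17^4=4  17^5=27
  17^6=8  17^7=13  17^8=16  17^9=26  17^10=32  17^11=11
  17^12=23  17^13=22  17^14=5  17^15=3  17^16=10  17^17=6
  17^18=20  17^19=12  17^20=40  17^21=24  17^22=39  17^23=7
  17^24=37  17^25=14  17^26=33  17^27=28  17^28=25  17^29=15
  17^30=9  17^31=30  17^32=18  17^33=19  17^34=36  17^35=38
  17^36=31  17^37=35  17^38=21  17^39=29
So 17^39 ≡ 29 (mod 41), giving e = 39.

39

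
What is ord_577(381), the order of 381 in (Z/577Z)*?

96

The order of 381 must divide p − 1 = 576 = 2^6 · 3^2.
Divisors: 1, 2, 3, 4, 6, 8, 9, 12, 16, 18, 24, 32, 36, 48, 64, 72, 96, 144, 192, 288, 576.
Check each in increasing order: 381^1 ≡ 381;  381^2 ≡ 334;  381^3 ≡ 314;  381^4 ≡ 195;  381^6 ≡ 506;  381^8 ≡ 520;  381^9 ≡ 209;  381^12 ≡ 425;  381^16 ≡ 364;  381^18 ≡ 406;  381^24 ≡ 24;  381^32 ≡ 363;  381^36 ≡ 391;  381^48 ≡ 576;  381^64 ≡ 213;  381^72 ≡ 553;  381^96 ≡ 1.
Smallest exponent giving 1 is 96.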